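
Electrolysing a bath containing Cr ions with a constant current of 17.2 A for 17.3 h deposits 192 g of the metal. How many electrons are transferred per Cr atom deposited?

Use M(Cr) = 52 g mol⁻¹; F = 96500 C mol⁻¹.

3

Q = I·t = 17.20 A × 62280 s = 1071000 C, so n(e⁻) = 1071000/96500 = 11.10 mol.
n(Cr) deposited = 192 / 52 = 3.692 mol.
Electrons per atom = n(e⁻)/n(Cr) = 11.10 / 3.692 = 3.01 ≈ 3, so the ion is Cr³⁺.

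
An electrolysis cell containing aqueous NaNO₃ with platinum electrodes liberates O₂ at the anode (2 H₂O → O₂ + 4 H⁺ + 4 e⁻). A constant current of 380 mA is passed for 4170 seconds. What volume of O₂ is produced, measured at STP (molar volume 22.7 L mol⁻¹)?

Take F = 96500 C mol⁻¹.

0.0932 L

Q = I·t = 0.3800 A × 4170.0 s = 1585 C.
n(e⁻) = Q/F = 1585 / 96500 = 0.01642 mol.
4 electrons are transferred per O₂ molecule, so n(O₂) = 0.01642 / 4 = 0.004105 mol.
V = n × V_m = 0.004105 × 22.7 = 0.0932 L.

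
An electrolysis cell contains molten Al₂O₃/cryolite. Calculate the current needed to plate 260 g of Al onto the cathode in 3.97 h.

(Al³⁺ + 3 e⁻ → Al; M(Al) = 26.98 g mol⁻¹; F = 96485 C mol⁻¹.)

n(Al) = 260 / 26.98 = 9.637 mol.
n(e⁻) = 3 × 9.637 = 28.91 mol.
Q = n(e⁻)·F = 28.91 × 96485 = 2789000 C.
I = Q/t = 2789000 / 14292 s = 195 A.

195 A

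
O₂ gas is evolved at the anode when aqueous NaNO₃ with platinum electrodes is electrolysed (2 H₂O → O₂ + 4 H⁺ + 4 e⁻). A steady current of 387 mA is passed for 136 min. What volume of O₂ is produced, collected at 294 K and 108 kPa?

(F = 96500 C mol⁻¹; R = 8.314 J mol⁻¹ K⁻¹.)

0.185 L

Q = I·t = 0.3870 A × 8160.0 s = 3158 C.
n(e⁻) = Q/F = 3158 / 96500 = 0.03272 mol.
4 electrons are transferred per O₂ molecule, so n(O₂) = 0.03272 / 4 = 0.008181 mol.
V = nRT/P = (0.008181 × 8.314 × 294) / (108 × 10³ Pa) = 1.85 × 10⁻⁴ m³ = 0.185 L.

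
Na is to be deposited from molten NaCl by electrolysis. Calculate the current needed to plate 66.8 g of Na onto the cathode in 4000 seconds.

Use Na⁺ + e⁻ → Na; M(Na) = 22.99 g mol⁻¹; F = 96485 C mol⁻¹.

70.1 A

n(Na) = 66.8 / 22.99 = 2.906 mol.
n(e⁻) = 1 × 2.906 = 2.906 mol.
Q = n(e⁻)·F = 2.906 × 96485 = 280300 C.
I = Q/t = 280300 / 4000.0 s = 70.1 A.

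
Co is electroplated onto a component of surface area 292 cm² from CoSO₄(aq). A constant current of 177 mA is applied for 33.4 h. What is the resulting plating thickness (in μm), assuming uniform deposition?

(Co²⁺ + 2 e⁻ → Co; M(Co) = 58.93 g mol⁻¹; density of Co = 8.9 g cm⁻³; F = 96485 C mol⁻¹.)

25.0 μm

Q = I·t = 0.1770 × 120240 = 21280 C; n(e⁻) = 0.2206 mol.
n(Co) = n(e⁻)/2 = 0.1103 mol, so m = 0.1103 × 58.93 = 6.499 g.
Volume = m/ρ = 6.499 / 8.9 = 0.7303 cm³.
Thickness = V/A = 0.7303 / 292 = 0.00250 cm = 25.0 μm.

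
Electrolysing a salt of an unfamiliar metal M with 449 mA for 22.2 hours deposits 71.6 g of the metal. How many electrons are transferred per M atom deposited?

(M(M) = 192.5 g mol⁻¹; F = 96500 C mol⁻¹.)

Q = I·t = 0.4490 A × 79920 s = 35880 C, so n(e⁻) = 35880/96500 = 0.3719 mol.
n(M) deposited = 71.6 / 192.5 = 0.3719 mol.
Electrons per atom = n(e⁻)/n(M) = 0.3719 / 0.3719 = 1.00 ≈ 1, so the ion is M⁺.

1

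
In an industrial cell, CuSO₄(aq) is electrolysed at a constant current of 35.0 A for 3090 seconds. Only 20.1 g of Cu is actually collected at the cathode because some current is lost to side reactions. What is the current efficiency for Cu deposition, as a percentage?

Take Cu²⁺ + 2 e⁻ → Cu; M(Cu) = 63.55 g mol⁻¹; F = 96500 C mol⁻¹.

Q = I·t = 35.00 × 3090.0 = 108200 C; n(e⁻) = 108200/96500 = 1.121 mol.
Theoretical n(Cu) = n(e⁻)/2 = 0.5604 mol, i.e. m_theo = 0.5604 × 63.55 = 35.61 g.
Efficiency = m_actual / m_theo = 20.1 / 35.61 = 56.4 %.

56.4 %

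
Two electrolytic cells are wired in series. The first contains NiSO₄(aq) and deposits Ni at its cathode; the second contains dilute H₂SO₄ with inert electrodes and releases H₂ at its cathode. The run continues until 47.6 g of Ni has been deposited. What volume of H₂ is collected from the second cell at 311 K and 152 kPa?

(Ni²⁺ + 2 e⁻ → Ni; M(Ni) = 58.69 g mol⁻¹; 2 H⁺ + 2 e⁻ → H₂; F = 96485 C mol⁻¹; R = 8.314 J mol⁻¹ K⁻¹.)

n(Ni) = 47.6 / 58.69 = 0.8110 mol, so n(e⁻) = 2 × 0.8110 = 1.622 mol.
The cells are in series, so the same 1.622 mol of electrons passes through the second cell.
2 H⁺ + 2 e⁻ → H₂ — 2 mol e⁻ per mol H₂, so n(H₂) = 1.622/2 = 0.8110 mol.
V = nRT/P = (0.8110 × 8.314 × 311) / (152 × 10³) = 0.0138 m³ = 13.8 L.

13.8 L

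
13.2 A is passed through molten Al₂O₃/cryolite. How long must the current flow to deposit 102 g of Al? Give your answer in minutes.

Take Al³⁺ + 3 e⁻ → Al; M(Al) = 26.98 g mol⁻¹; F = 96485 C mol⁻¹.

n(Al) = m/M = 102 / 26.98 = 3.781 mol.
Each Al atom requires 3 electrons, so n(e⁻) = 3 × 3.781 = 11.34 mol.
Q = n(e⁻)·F = 11.34 × 96485 = 1094000 C.
t = Q/I = 1094000 / 13.20 A = 82900 s = 1380 min.

1380 min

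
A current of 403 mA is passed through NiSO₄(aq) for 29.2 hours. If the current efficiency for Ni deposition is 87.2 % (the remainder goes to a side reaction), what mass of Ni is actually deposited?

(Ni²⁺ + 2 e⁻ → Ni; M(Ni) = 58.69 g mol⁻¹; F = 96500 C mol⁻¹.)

Q = I·t = 0.4030 × 105120 = 42360 C.
n(e⁻) = 42360/96500 = 0.4390 mol; theoretically n(Ni) = 0.4390/2 = 0.2195 mol, m_theo = 12.88 g.
At 87.2 % efficiency, m_actual = 0.872 × 12.88 = 11.2 g.

11.2 g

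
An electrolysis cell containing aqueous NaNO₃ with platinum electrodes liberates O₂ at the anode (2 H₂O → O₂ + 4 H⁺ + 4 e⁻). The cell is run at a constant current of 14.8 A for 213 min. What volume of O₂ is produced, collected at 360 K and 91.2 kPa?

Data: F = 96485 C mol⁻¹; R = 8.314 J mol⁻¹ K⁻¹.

Q = I·t = 14.80 A × 12780 s = 189100 C.
n(e⁻) = Q/F = 189100 / 96485 = 1.960 mol.
4 electrons are transferred per O₂ molecule, so n(O₂) = 1.960 / 4 = 0.4901 mol.
V = nRT/P = (0.4901 × 8.314 × 360) / (91.2 × 10³ Pa) = 0.0161 m³ = 16.1 L.

16.1 L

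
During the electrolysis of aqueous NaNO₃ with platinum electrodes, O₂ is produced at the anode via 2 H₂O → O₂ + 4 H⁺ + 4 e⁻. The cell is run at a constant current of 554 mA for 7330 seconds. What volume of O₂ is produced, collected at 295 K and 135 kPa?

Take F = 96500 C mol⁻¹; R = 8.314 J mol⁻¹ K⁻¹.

Q = I·t = 0.5540 A × 7330.0 s = 4061 C.
n(e⁻) = Q/F = 4061 / 96500 = 0.04208 mol.
4 electrons are transferred per O₂ molecule, so n(O₂) = 0.04208 / 4 = 0.01052 mol.
V = nRT/P = (0.01052 × 8.314 × 295) / (135 × 10³ Pa) = 1.91 × 10⁻⁴ m³ = 0.191 L.

0.191 L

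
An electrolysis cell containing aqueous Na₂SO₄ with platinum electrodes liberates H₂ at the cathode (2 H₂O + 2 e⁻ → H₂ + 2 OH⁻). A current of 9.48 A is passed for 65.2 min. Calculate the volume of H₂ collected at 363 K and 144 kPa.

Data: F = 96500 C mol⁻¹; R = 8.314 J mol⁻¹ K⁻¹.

Q = I·t = 9.480 A × 3912.0 s = 37090 C.
n(e⁻) = Q/F = 37090 / 96500 = 0.3843 mol.
2 electrons are transferred per H₂ molecule, so n(H₂) = 0.3843 / 2 = 0.1922 mol.
V = nRT/P = (0.1922 × 8.314 × 363) / (144 × 10³ Pa) = 0.00403 m³ = 4.03 L.

4.03 L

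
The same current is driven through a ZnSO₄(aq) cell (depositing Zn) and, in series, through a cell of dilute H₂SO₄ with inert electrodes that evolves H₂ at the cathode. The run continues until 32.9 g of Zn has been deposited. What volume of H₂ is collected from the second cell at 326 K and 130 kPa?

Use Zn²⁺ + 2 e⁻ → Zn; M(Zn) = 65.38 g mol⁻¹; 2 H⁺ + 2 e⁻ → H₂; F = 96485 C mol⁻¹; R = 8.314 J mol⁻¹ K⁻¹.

n(Zn) = 32.9 / 65.38 = 0.5032 mol, so n(e⁻) = 2 × 0.5032 = 1.006 mol.
The cells are in series, so the same 1.006 mol of electrons passes through the second cell.
2 H⁺ + 2 e⁻ → H₂ — 2 mol e⁻ per mol H₂, so n(H₂) = 1.006/2 = 0.5032 mol.
V = nRT/P = (0.5032 × 8.314 × 326) / (130 × 10³) = 0.0105 m³ = 10.5 L.

10.5 L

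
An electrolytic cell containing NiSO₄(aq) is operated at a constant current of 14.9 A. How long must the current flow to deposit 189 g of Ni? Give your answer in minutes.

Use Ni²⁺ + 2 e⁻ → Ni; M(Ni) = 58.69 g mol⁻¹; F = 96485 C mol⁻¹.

695 min

n(Ni) = m/M = 189 / 58.69 = 3.220 mol.
Each Ni atom requires 2 electrons, so n(e⁻) = 2 × 3.220 = 6.441 mol.
Q = n(e⁻)·F = 6.441 × 96485 = 621400 C.
t = Q/I = 621400 / 14.90 A = 41710 s = 695 min.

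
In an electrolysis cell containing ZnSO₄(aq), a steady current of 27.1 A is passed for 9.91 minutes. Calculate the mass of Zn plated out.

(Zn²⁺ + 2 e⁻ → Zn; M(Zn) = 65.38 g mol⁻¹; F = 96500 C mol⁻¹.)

5.46 g

Q = I·t = 27.10 A × 594.60 s = 16110 C.
n(e⁻) = Q/F = 16110 / 96500 = 0.1670 mol.
Zn²⁺ + 2 e⁻ → Zn, so n(Zn) = n(e⁻)/2 = 0.08349 mol.
m = n·M = 0.08349 × 65.38 = 5.46 g.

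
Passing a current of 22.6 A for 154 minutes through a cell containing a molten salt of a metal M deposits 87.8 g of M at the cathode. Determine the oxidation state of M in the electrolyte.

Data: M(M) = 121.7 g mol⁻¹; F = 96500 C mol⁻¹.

Q = I·t = 22.60 A × 9240.0 s = 208800 C, so n(e⁻) = 208800/96500 = 2.164 mol.
n(M) deposited = 87.8 / 121.7 = 0.7214 mol.
Electrons per atom = n(e⁻)/n(M) = 2.164 / 0.7214 = 3.00 ≈ 3, so the ion is M³⁺.

+3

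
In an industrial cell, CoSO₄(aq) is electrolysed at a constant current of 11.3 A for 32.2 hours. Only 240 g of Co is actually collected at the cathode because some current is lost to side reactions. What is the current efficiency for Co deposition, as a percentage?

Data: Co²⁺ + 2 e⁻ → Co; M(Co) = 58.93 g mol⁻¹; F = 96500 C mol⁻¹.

60.0 %

Q = I·t = 11.30 × 115920 = 1310000 C; n(e⁻) = 1310000/96500 = 13.57 mol.
Theoretical n(Co) = n(e⁻)/2 = 6.787 mol, i.e. m_theo = 6.787 × 58.93 = 400.0 g.
Efficiency = m_actual / m_theo = 240 / 400.0 = 60.0 %.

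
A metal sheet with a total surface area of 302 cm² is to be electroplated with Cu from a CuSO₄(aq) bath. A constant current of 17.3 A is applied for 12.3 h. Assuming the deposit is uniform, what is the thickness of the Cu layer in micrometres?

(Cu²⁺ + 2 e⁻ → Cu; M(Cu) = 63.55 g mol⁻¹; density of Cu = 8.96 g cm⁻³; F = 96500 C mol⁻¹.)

Q = I·t = 17.30 × 44280 = 766000 C; n(e⁻) = 7.938 mol.
n(Cu) = n(e⁻)/2 = 3.969 mol, so m = 3.969 × 63.55 = 252.2 g.
Volume = m/ρ = 252.2 / 8.96 = 28.15 cm³.
Thickness = V/A = 28.15 / 302 = 0.0932 cm = 932 μm.

932 μm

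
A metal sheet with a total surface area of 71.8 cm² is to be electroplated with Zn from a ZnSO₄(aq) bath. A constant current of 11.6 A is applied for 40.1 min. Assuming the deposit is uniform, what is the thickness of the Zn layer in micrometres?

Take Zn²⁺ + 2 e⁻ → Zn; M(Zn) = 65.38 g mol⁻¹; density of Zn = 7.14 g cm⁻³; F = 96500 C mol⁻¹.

Q = I·t = 11.60 × 2406.0 = 27910 C; n(e⁻) = 0.2892 mol.
n(Zn) = n(e⁻)/2 = 0.1446 mol, so m = 0.1446 × 65.38 = 9.455 g.
Volume = m/ρ = 9.455 / 7.14 = 1.324 cm³.
Thickness = V/A = 1.324 / 71.8 = 0.0184 cm = 184 μm.

184 μm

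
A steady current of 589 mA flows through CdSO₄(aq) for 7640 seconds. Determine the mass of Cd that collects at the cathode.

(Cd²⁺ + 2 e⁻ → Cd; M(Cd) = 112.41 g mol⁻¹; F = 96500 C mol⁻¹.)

2.62 g

Q = I·t = 0.5890 A × 7640.0 s = 4500 C.
n(e⁻) = Q/F = 4500 / 96500 = 0.04663 mol.
Cd²⁺ + 2 e⁻ → Cd, so n(Cd) = n(e⁻)/2 = 0.02332 mol.
m = n·M = 0.02332 × 112.41 = 2.62 g.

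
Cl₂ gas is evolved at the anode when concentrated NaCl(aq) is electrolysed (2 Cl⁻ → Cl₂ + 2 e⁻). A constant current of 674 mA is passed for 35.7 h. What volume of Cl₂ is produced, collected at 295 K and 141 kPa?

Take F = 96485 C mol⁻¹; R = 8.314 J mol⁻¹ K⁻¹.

Q = I·t = 0.6740 A × 128520 s = 86620 C.
n(e⁻) = Q/F = 86620 / 96485 = 0.8978 mol.
2 electrons are transferred per Cl₂ molecule, so n(Cl₂) = 0.8978 / 2 = 0.4489 mol.
V = nRT/P = (0.4489 × 8.314 × 295) / (141 × 10³ Pa) = 0.00781 m³ = 7.81 L.

7.81 L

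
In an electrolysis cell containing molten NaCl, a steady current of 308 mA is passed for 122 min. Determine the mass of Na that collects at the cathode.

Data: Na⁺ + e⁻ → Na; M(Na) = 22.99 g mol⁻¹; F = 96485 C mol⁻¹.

0.537 g

Q = I·t = 0.3080 A × 7320.0 s = 2255 C.
n(e⁻) = Q/F = 2255 / 96485 = 0.02337 mol.
Na⁺ + e⁻ → Na, so n(Na) = n(e⁻)/1 = 0.02337 mol.
m = n·M = 0.02337 × 22.99 = 0.537 g.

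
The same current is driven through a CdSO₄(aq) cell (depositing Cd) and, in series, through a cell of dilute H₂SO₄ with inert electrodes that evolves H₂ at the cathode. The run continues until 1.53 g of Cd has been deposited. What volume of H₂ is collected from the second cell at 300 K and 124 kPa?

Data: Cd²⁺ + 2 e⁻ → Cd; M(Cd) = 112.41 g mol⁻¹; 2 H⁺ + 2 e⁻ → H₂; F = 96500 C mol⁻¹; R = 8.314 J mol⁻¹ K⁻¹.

n(Cd) = 1.53 / 112.41 = 0.01361 mol, so n(e⁻) = 2 × 0.01361 = 0.02722 mol.
The cells are in series, so the same 0.02722 mol of electrons passes through the second cell.
2 H⁺ + 2 e⁻ → H₂ — 2 mol e⁻ per mol H₂, so n(H₂) = 0.02722/2 = 0.01361 mol.
V = nRT/P = (0.01361 × 8.314 × 300) / (124 × 10³) = 2.74 × 10⁻⁴ m³ = 0.274 L.

0.274 L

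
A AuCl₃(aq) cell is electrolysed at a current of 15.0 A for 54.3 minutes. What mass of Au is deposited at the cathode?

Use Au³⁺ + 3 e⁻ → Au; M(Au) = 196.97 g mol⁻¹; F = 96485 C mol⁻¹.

33.3 g

Q = I·t = 15.00 A × 3258.0 s = 48870 C.
n(e⁻) = Q/F = 48870 / 96485 = 0.5065 mol.
Au³⁺ + 3 e⁻ → Au, so n(Au) = n(e⁻)/3 = 0.1688 mol.
m = n·M = 0.1688 × 196.97 = 33.3 g.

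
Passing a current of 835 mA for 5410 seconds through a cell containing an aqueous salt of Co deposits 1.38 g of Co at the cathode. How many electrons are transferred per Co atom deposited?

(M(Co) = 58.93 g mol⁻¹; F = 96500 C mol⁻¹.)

2

Q = I·t = 0.8350 A × 5410.0 s = 4517 C, so n(e⁻) = 4517/96500 = 0.04681 mol.
n(Co) deposited = 1.38 / 58.93 = 0.02342 mol.
Electrons per atom = n(e⁻)/n(Co) = 0.04681 / 0.02342 = 2.00 ≈ 2, so the ion is Co²⁺.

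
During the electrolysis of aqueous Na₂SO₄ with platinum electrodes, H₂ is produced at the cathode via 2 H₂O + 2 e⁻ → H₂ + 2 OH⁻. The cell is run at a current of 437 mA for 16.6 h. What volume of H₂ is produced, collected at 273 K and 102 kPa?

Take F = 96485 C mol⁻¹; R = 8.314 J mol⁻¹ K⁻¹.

3.01 L

Q = I·t = 0.4370 A × 59760 s = 26120 C.
n(e⁻) = Q/F = 26120 / 96485 = 0.2707 mol.
2 electrons are transferred per H₂ molecule, so n(H₂) = 0.2707 / 2 = 0.1353 mol.
V = nRT/P = (0.1353 × 8.314 × 273) / (102 × 10³ Pa) = 0.00301 m³ = 3.01 L.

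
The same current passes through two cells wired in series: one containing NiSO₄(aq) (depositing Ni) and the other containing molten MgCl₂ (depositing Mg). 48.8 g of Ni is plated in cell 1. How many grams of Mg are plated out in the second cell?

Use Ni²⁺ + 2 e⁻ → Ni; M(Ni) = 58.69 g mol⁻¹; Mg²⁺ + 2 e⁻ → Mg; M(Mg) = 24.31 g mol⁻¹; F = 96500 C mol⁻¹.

n(Ni) = 48.8 / 58.69 = 0.8315 mol.
Since Ni²⁺ + 2 e⁻ → Ni, n(e⁻) passed = 2 × 0.8315 = 1.663 mol.
Cells in series carry the same charge, so the same 1.663 mol of electrons passes through cell 2.
Mg²⁺ + 2 e⁻ → Mg, so n(Mg) = 1.663 / 2 = 0.8315 mol.
m(Mg) = 0.8315 × 24.31 = 20.2 g.

20.2 g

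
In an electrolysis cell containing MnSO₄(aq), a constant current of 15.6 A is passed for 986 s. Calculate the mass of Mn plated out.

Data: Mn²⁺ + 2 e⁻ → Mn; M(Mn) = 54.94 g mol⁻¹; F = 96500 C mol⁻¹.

Q = I·t = 15.60 A × 986.00 s = 15380 C.
n(e⁻) = Q/F = 15380 / 96500 = 0.1594 mol.
Mn²⁺ + 2 e⁻ → Mn, so n(Mn) = n(e⁻)/2 = 0.07970 mol.
m = n·M = 0.07970 × 54.94 = 4.38 g.

4.38 g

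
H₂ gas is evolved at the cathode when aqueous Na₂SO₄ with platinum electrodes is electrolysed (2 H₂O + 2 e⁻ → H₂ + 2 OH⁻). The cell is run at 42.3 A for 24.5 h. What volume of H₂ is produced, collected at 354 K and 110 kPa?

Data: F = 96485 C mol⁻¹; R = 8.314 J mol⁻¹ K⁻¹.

517 L

Q = I·t = 42.30 A × 88200 s = 3731000 C.
n(e⁻) = Q/F = 3731000 / 96485 = 38.67 mol.
2 electrons are transferred per H₂ molecule, so n(H₂) = 38.67 / 2 = 19.33 mol.
V = nRT/P = (19.33 × 8.314 × 354) / (110 × 10³ Pa) = 0.517 m³ = 517 L.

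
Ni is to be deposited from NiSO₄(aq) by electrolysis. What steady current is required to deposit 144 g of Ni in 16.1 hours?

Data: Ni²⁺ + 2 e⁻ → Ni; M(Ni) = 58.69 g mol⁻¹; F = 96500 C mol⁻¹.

8.17 A

n(Ni) = 144 / 58.69 = 2.454 mol.
n(e⁻) = 2 × 2.454 = 4.907 mol.
Q = n(e⁻)·F = 4.907 × 96500 = 473500 C.
I = Q/t = 473500 / 57960 s = 8.17 A.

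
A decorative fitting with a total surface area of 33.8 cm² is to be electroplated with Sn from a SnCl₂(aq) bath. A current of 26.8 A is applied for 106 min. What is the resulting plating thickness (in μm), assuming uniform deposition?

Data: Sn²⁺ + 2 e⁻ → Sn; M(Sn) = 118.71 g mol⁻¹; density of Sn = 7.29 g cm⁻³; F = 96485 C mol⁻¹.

4260 μm

Q = I·t = 26.80 × 6360.0 = 170400 C; n(e⁻) = 1.767 mol.
n(Sn) = n(e⁻)/2 = 0.8833 mol, so m = 0.8833 × 118.71 = 104.9 g.
Volume = m/ρ = 104.9 / 7.29 = 14.38 cm³.
Thickness = V/A = 14.38 / 33.8 = 0.426 cm = 4260 μm.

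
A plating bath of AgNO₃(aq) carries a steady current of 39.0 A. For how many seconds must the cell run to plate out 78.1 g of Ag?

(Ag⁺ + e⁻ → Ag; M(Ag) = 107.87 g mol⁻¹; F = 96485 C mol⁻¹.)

1790 s

n(Ag) = m/M = 78.1 / 107.87 = 0.7240 mol.
Each Ag atom requires 1 electron, so n(e⁻) = 1 × 0.7240 = 0.7240 mol.
Q = n(e⁻)·F = 0.7240 × 96485 = 69860 C.
t = Q/I = 69860 / 39.00 A = 1791 s.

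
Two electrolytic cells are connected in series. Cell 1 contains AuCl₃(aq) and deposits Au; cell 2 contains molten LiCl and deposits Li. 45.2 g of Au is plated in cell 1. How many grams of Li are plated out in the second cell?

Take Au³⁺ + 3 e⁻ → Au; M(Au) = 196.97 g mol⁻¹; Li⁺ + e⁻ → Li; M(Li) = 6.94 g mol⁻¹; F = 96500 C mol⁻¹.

n(Au) = 45.2 / 196.97 = 0.2295 mol.
Since Au³⁺ + 3 e⁻ → Au, n(e⁻) passed = 3 × 0.2295 = 0.6884 mol.
Cells in series carry the same charge, so the same 0.6884 mol of electrons passes through cell 2.
Li⁺ + e⁻ → Li, so n(Li) = 0.6884 / 1 = 0.6884 mol.
m(Li) = 0.6884 × 6.94 = 4.78 g.

4.78 g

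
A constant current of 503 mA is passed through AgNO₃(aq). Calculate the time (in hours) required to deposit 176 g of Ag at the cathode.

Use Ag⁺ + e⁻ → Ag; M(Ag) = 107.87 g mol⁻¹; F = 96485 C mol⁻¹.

n(Ag) = m/M = 176 / 107.87 = 1.632 mol.
Each Ag atom requires 1 electron, so n(e⁻) = 1 × 1.632 = 1.632 mol.
Q = n(e⁻)·F = 1.632 × 96485 = 157400 C.
t = Q/I = 157400 / 0.5030 A = 313000 s = 86.9 h.

86.9 h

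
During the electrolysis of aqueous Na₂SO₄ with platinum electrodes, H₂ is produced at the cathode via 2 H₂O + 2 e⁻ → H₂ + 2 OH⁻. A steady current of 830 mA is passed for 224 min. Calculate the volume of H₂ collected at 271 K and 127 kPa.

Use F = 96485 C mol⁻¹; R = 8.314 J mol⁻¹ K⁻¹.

Q = I·t = 0.8300 A × 13440 s = 11160 C.
n(e⁻) = Q/F = 11160 / 96485 = 0.1156 mol.
2 electrons are transferred per H₂ molecule, so n(H₂) = 0.1156 / 2 = 0.05781 mol.
V = nRT/P = (0.05781 × 8.314 × 271) / (127 × 10³ Pa) = 0.00103 m³ = 1.03 L.

1.03 L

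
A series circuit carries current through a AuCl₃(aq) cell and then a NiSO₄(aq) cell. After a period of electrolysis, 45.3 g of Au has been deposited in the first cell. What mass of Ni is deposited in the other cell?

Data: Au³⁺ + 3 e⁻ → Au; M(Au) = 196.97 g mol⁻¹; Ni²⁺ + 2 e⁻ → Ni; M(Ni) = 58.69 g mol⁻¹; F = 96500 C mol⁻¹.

n(Au) = 45.3 / 196.97 = 0.2300 mol.
Since Au³⁺ + 3 e⁻ → Au, n(e⁻) passed = 3 × 0.2300 = 0.6900 mol.
Cells in series carry the same charge, so the same 0.6900 mol of electrons passes through cell 2.
Ni²⁺ + 2 e⁻ → Ni, so n(Ni) = 0.6900 / 2 = 0.3450 mol.
m(Ni) = 0.3450 × 58.69 = 20.2 g.

20.2 g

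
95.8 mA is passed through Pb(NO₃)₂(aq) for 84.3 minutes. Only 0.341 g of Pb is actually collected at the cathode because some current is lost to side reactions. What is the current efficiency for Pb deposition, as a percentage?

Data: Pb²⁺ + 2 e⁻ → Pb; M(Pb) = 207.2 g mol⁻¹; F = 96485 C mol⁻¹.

65.5 %

Q = I·t = 0.09580 × 5058.0 = 484.6 C; n(e⁻) = 484.6/96485 = 0.005022 mol.
Theoretical n(Pb) = n(e⁻)/2 = 0.002511 mol, i.e. m_theo = 0.002511 × 207.2 = 0.5203 g.
Efficiency = m_actual / m_theo = 0.341 / 0.5203 = 65.5 %.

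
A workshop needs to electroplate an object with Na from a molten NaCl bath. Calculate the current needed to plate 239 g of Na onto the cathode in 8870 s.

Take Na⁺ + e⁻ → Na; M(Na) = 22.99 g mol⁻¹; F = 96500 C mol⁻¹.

113 A

n(Na) = 239 / 22.99 = 10.40 mol.
n(e⁻) = 1 × 10.40 = 10.40 mol.
Q = n(e⁻)·F = 10.40 × 96500 = 1003000 C.
I = Q/t = 1003000 / 8870.0 s = 113 A.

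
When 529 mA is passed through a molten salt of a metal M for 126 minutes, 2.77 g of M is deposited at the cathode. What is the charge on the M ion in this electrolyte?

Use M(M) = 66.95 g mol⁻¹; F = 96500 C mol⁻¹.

+1

Q = I·t = 0.5290 A × 7560.0 s = 3999 C, so n(e⁻) = 3999/96500 = 0.04144 mol.
n(M) deposited = 2.77 / 66.95 = 0.04137 mol.
Electrons per atom = n(e⁻)/n(M) = 0.04144 / 0.04137 = 1.00 ≈ 1, so the ion is M⁺.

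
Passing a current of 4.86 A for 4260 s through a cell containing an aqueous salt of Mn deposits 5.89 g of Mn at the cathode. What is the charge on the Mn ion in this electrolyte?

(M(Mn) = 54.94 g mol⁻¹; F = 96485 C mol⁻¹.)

Q = I·t = 4.860 A × 4260.0 s = 20700 C, so n(e⁻) = 20700/96485 = 0.2146 mol.
n(Mn) deposited = 5.89 / 54.94 = 0.1072 mol.
Electrons per atom = n(e⁻)/n(Mn) = 0.2146 / 0.1072 = 2.00 ≈ 2, so the ion is Mn²⁺.

+2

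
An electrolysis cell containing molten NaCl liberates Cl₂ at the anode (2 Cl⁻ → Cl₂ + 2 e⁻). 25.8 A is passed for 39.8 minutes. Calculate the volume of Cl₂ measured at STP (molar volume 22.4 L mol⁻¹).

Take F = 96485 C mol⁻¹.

7.15 L

Q = I·t = 25.80 A × 2388.0 s = 61610 C.
n(e⁻) = Q/F = 61610 / 96485 = 0.6385 mol.
2 electrons are transferred per Cl₂ molecule, so n(Cl₂) = 0.6385 / 2 = 0.3193 mol.
V = n × V_m = 0.3193 × 22.4 = 7.15 L.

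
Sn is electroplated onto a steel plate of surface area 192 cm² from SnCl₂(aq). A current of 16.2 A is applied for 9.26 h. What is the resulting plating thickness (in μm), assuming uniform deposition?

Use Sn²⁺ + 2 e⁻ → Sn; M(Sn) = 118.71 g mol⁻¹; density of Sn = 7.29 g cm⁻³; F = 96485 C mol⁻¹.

2370 μm

Q = I·t = 16.20 × 33336 = 540000 C; n(e⁻) = 5.597 mol.
n(Sn) = n(e⁻)/2 = 2.799 mol, so m = 2.799 × 118.71 = 332.2 g.
Volume = m/ρ = 332.2 / 7.29 = 45.57 cm³.
Thickness = V/A = 45.57 / 192 = 0.237 cm = 2370 μm.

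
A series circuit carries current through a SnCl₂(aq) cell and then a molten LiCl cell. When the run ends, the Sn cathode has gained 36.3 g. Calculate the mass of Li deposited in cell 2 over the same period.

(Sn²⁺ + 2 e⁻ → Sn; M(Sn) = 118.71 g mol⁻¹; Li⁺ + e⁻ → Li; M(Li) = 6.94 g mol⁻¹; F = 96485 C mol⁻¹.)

n(Sn) = 36.3 / 118.71 = 0.3058 mol.
Since Sn²⁺ + 2 e⁻ → Sn, n(e⁻) passed = 2 × 0.3058 = 0.6116 mol.
Cells in series carry the same charge, so the same 0.6116 mol of electrons passes through cell 2.
Li⁺ + e⁻ → Li, so n(Li) = 0.6116 / 1 = 0.6116 mol.
m(Li) = 0.6116 × 6.94 = 4.24 g.

4.24 g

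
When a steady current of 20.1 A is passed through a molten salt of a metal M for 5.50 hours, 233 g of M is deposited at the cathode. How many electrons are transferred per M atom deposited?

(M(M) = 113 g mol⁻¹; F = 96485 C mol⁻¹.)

2

Q = I·t = 20.10 A × 19800 s = 398000 C, so n(e⁻) = 398000/96485 = 4.125 mol.
n(M) deposited = 233 / 113 = 2.062 mol.
Electrons per atom = n(e⁻)/n(M) = 4.125 / 2.062 = 2.00 ≈ 2, so the ion is M²⁺.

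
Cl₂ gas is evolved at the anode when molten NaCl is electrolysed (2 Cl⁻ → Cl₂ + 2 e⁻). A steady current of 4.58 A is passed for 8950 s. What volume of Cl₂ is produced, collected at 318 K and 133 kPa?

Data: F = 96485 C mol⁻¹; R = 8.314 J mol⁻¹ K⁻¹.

4.22 L

Q = I·t = 4.580 A × 8950.0 s = 40990 C.
n(e⁻) = Q/F = 40990 / 96485 = 0.4248 mol.
2 electrons are transferred per Cl₂ molecule, so n(Cl₂) = 0.4248 / 2 = 0.2124 mol.
V = nRT/P = (0.2124 × 8.314 × 318) / (133 × 10³ Pa) = 0.00422 m³ = 4.22 L.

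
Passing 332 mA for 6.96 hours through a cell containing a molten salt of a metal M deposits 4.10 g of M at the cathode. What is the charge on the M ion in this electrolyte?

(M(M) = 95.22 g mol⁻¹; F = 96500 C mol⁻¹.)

Q = I·t = 0.3320 A × 25056 s = 8319 C, so n(e⁻) = 8319/96500 = 0.08620 mol.
n(M) deposited = 4.10 / 95.22 = 0.04306 mol.
Electrons per atom = n(e⁻)/n(M) = 0.08620 / 0.04306 = 2.00 ≈ 2, so the ion is M²⁺.

+2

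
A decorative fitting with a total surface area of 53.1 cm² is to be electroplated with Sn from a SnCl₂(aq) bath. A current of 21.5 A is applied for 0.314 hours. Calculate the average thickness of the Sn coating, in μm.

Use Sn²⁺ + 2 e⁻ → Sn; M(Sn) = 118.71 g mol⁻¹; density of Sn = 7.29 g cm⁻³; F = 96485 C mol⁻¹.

386 μm

Q = I·t = 21.50 × 1130.4 = 24300 C; n(e⁻) = 0.2519 mol.
n(Sn) = n(e⁻)/2 = 0.1259 mol, so m = 0.1259 × 118.71 = 14.95 g.
Volume = m/ρ = 14.95 / 7.29 = 2.051 cm³.
Thickness = V/A = 2.051 / 53.1 = 0.0386 cm = 386 μm.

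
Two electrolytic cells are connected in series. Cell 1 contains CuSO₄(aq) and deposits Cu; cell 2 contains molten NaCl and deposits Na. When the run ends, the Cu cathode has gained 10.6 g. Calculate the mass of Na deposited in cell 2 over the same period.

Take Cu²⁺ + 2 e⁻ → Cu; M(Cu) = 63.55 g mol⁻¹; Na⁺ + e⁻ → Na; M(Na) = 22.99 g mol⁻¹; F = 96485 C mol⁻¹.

7.67 g

n(Cu) = 10.6 / 63.55 = 0.1668 mol.
Since Cu²⁺ + 2 e⁻ → Cu, n(e⁻) passed = 2 × 0.1668 = 0.3336 mol.
Cells in series carry the same charge, so the same 0.3336 mol of electrons passes through cell 2.
Na⁺ + e⁻ → Na, so n(Na) = 0.3336 / 1 = 0.3336 mol.
m(Na) = 0.3336 × 22.99 = 7.67 g.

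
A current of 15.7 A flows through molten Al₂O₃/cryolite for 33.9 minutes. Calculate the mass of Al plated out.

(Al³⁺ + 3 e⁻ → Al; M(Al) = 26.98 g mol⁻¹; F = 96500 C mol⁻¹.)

Q = I·t = 15.70 A × 2034.0 s = 31930 C.
n(e⁻) = Q/F = 31930 / 96500 = 0.3309 mol.
Al³⁺ + 3 e⁻ → Al, so n(Al) = n(e⁻)/3 = 0.1103 mol.
m = n·M = 0.1103 × 26.98 = 2.98 g.

2.98 g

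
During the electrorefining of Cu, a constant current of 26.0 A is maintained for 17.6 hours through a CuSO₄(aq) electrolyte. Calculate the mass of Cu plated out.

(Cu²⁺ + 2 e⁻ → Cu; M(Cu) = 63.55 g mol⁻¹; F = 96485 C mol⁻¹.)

Q = I·t = 26.00 A × 63360 s = 1647000 C.
n(e⁻) = Q/F = 1647000 / 96485 = 17.07 mol.
Cu²⁺ + 2 e⁻ → Cu, so n(Cu) = n(e⁻)/2 = 8.537 mol.
m = n·M = 8.537 × 63.55 = 543 g.

543 g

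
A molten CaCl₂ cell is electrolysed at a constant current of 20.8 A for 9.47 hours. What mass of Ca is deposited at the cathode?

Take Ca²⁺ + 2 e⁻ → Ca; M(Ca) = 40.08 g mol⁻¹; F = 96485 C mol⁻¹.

Q = I·t = 20.80 A × 34092 s = 709100 C.
n(e⁻) = Q/F = 709100 / 96485 = 7.349 mol.
Ca²⁺ + 2 e⁻ → Ca, so n(Ca) = n(e⁻)/2 = 3.675 mol.
m = n·M = 3.675 × 40.08 = 147 g.

147 g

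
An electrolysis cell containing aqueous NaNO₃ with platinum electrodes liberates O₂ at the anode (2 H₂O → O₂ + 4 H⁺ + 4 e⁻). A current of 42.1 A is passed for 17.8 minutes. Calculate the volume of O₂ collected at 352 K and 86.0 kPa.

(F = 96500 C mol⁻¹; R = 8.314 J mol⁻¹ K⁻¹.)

Q = I·t = 42.10 A × 1068.0 s = 44960 C.
n(e⁻) = Q/F = 44960 / 96500 = 0.4659 mol.
4 electrons are transferred per O₂ molecule, so n(O₂) = 0.4659 / 4 = 0.1165 mol.
V = nRT/P = (0.1165 × 8.314 × 352) / (86.0 × 10³ Pa) = 0.00396 m³ = 3.96 L.

3.96 L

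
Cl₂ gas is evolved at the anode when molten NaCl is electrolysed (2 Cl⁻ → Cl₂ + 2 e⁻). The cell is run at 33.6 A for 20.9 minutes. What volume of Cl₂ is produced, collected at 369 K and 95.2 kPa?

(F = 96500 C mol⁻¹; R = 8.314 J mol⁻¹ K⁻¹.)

7.04 L

Q = I·t = 33.60 A × 1254.0 s = 42130 C.
n(e⁻) = Q/F = 42130 / 96500 = 0.4366 mol.
2 electrons are transferred per Cl₂ molecule, so n(Cl₂) = 0.4366 / 2 = 0.2183 mol.
V = nRT/P = (0.2183 × 8.314 × 369) / (95.2 × 10³ Pa) = 0.00704 m³ = 7.04 L.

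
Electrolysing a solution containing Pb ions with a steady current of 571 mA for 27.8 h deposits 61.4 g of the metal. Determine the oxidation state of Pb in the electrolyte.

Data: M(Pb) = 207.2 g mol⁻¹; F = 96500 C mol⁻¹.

Q = I·t = 0.5710 A × 100080 s = 57150 C, so n(e⁻) = 57150/96500 = 0.5922 mol.
n(Pb) deposited = 61.4 / 207.2 = 0.2963 mol.
Electrons per atom = n(e⁻)/n(Pb) = 0.5922 / 0.2963 = 2.00 ≈ 2, so the ion is Pb²⁺.

+2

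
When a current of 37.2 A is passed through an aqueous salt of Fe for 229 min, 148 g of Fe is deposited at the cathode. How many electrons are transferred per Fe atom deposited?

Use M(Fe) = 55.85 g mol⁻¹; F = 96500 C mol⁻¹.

2

Q = I·t = 37.20 A × 13740 s = 511100 C, so n(e⁻) = 511100/96500 = 5.297 mol.
n(Fe) deposited = 148 / 55.85 = 2.650 mol.
Electrons per atom = n(e⁻)/n(Fe) = 5.297 / 2.650 = 2.00 ≈ 2, so the ion is Fe²⁺.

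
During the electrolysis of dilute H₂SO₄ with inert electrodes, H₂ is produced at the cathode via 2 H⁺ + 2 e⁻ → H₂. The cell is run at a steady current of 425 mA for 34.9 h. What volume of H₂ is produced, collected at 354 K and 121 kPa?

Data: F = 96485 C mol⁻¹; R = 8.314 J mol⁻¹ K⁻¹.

6.73 L

Q = I·t = 0.4250 A × 125640 s = 53400 C.
n(e⁻) = Q/F = 53400 / 96485 = 0.5534 mol.
2 electrons are transferred per H₂ molecule, so n(H₂) = 0.5534 / 2 = 0.2767 mol.
V = nRT/P = (0.2767 × 8.314 × 354) / (121 × 10³ Pa) = 0.00673 m³ = 6.73 L.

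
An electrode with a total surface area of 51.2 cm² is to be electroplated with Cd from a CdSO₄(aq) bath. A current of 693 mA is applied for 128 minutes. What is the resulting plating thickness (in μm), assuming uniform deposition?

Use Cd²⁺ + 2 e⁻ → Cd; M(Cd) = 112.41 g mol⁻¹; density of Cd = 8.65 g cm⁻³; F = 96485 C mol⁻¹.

70.0 μm

Q = I·t = 0.6930 × 7680.0 = 5322 C; n(e⁻) = 0.05516 mol.
n(Cd) = n(e⁻)/2 = 0.02758 mol, so m = 0.02758 × 112.41 = 3.100 g.
Volume = m/ρ = 3.100 / 8.65 = 0.3584 cm³.
Thickness = V/A = 0.3584 / 51.2 = 0.00700 cm = 70.0 μm.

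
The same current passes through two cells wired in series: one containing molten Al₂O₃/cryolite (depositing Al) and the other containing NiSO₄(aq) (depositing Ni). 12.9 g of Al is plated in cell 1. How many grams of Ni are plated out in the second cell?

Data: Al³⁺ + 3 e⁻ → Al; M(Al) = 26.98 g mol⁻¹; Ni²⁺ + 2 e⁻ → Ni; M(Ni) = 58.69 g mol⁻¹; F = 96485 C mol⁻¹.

n(Al) = 12.9 / 26.98 = 0.4781 mol.
Since Al³⁺ + 3 e⁻ → Al, n(e⁻) passed = 3 × 0.4781 = 1.434 mol.
Cells in series carry the same charge, so the same 1.434 mol of electrons passes through cell 2.
Ni²⁺ + 2 e⁻ → Ni, so n(Ni) = 1.434 / 2 = 0.7172 mol.
m(Ni) = 0.7172 × 58.69 = 42.1 g.

42.1 g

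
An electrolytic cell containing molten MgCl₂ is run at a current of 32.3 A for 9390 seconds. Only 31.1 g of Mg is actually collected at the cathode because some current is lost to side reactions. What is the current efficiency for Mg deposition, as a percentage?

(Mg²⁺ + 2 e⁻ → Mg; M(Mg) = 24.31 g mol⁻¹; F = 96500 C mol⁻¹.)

81.4 %

Q = I·t = 32.30 × 9390.0 = 303300 C; n(e⁻) = 303300/96500 = 3.143 mol.
Theoretical n(Mg) = n(e⁻)/2 = 1.571 mol, i.e. m_theo = 1.571 × 24.31 = 38.20 g.
Efficiency = m_actual / m_theo = 31.1 / 38.20 = 81.4 %.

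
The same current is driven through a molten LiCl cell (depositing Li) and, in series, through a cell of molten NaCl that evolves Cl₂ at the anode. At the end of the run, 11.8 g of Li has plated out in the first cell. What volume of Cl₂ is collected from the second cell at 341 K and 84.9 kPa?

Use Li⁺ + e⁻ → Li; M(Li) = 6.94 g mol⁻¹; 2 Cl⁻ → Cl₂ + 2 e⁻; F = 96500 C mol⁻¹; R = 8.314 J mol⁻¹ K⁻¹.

28.4 L

n(Li) = 11.8 / 6.94 = 1.700 mol, so n(e⁻) = 1 × 1.700 = 1.700 mol.
The cells are in series, so the same 1.700 mol of electrons passes through the second cell.
2 Cl⁻ → Cl₂ + 2 e⁻ — 2 mol e⁻ per mol Cl₂, so n(Cl₂) = 1.700/2 = 0.8501 mol.
V = nRT/P = (0.8501 × 8.314 × 341) / (84.9 × 10³) = 0.0284 m³ = 28.4 L.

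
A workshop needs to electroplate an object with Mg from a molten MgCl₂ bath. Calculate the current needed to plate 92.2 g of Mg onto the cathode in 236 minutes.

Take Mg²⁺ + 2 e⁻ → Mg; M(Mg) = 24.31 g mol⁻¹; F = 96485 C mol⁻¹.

n(Mg) = 92.2 / 24.31 = 3.793 mol.
n(e⁻) = 2 × 3.793 = 7.585 mol.
Q = n(e⁻)·F = 7.585 × 96485 = 731900 C.
I = Q/t = 731900 / 14160 s = 51.7 A.

51.7 A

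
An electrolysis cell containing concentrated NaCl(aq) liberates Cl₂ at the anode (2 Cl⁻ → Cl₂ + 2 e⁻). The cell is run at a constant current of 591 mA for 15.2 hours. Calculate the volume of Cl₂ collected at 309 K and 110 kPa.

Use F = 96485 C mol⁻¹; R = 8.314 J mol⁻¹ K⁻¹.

Q = I·t = 0.5910 A × 54720 s = 32340 C.
n(e⁻) = Q/F = 32340 / 96485 = 0.3352 mol.
2 electrons are transferred per Cl₂ molecule, so n(Cl₂) = 0.3352 / 2 = 0.1676 mol.
V = nRT/P = (0.1676 × 8.314 × 309) / (110 × 10³ Pa) = 0.00391 m³ = 3.91 L.

3.91 L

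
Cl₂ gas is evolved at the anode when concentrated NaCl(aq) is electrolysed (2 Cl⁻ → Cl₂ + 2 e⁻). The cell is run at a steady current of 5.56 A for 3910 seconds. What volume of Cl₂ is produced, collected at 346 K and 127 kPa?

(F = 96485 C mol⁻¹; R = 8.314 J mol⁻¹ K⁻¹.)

2.55 L

Q = I·t = 5.560 A × 3910.0 s = 21740 C.
n(e⁻) = Q/F = 21740 / 96485 = 0.2253 mol.
2 electrons are transferred per Cl₂ molecule, so n(Cl₂) = 0.2253 / 2 = 0.1127 mol.
V = nRT/P = (0.1127 × 8.314 × 346) / (127 × 10³ Pa) = 0.00255 m³ = 2.55 L.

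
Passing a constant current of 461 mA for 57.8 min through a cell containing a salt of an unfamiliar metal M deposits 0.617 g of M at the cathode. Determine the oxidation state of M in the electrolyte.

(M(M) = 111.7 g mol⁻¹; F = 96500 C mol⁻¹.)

+3

Q = I·t = 0.4610 A × 3468.0 s = 1599 C, so n(e⁻) = 1599/96500 = 0.01657 mol.
n(M) deposited = 0.617 / 111.7 = 0.005524 mol.
Electrons per atom = n(e⁻)/n(M) = 0.01657 / 0.005524 = 3.00 ≈ 3, so the ion is M³⁺.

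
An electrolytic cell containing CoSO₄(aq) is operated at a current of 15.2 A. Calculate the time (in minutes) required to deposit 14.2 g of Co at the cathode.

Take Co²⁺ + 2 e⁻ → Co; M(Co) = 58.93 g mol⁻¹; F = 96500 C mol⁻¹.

51.0 min

n(Co) = m/M = 14.2 / 58.93 = 0.2410 mol.
Each Co atom requires 2 electrons, so n(e⁻) = 2 × 0.2410 = 0.4819 mol.
Q = n(e⁻)·F = 0.4819 × 96500 = 46510 C.
t = Q/I = 46510 / 15.20 A = 3060 s = 51.0 min.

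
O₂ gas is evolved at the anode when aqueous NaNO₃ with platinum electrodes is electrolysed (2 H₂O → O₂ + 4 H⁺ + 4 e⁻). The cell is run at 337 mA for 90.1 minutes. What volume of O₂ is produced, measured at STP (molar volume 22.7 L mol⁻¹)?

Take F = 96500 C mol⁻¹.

0.107 L

Q = I·t = 0.3370 A × 5406.0 s = 1822 C.
n(e⁻) = Q/F = 1822 / 96500 = 0.01888 mol.
4 electrons are transferred per O₂ molecule, so n(O₂) = 0.01888 / 4 = 0.004720 mol.
V = n × V_m = 0.004720 × 22.7 = 0.107 L.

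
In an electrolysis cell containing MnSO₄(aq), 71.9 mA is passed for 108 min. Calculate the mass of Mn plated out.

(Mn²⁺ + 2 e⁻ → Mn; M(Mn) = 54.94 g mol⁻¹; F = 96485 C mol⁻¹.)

0.133 g

Q = I·t = 0.07190 A × 6480.0 s = 465.9 C.
n(e⁻) = Q/F = 465.9 / 96485 = 0.004829 mol.
Mn²⁺ + 2 e⁻ → Mn, so n(Mn) = n(e⁻)/2 = 0.002414 mol.
m = n·M = 0.002414 × 54.94 = 0.133 g.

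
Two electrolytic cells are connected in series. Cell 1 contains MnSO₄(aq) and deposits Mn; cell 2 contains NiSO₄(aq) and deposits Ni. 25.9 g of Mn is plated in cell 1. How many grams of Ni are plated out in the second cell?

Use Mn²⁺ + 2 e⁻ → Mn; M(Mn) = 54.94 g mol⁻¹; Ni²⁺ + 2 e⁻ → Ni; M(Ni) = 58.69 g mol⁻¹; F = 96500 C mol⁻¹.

n(Mn) = 25.9 / 54.94 = 0.4714 mol.
Since Mn²⁺ + 2 e⁻ → Mn, n(e⁻) passed = 2 × 0.4714 = 0.9428 mol.
Cells in series carry the same charge, so the same 0.9428 mol of electrons passes through cell 2.
Ni²⁺ + 2 e⁻ → Ni, so n(Ni) = 0.9428 / 2 = 0.4714 mol.
m(Ni) = 0.4714 × 58.69 = 27.7 g.

27.7 g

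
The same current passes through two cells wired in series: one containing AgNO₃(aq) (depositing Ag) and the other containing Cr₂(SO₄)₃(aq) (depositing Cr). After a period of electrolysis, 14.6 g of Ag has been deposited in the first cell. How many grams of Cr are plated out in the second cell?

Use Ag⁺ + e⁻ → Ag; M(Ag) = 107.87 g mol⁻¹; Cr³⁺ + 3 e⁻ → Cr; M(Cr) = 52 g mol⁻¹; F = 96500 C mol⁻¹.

2.35 g

n(Ag) = 14.6 / 107.87 = 0.1353 mol.
Since Ag⁺ + e⁻ → Ag, n(e⁻) passed = 1 × 0.1353 = 0.1353 mol.
Cells in series carry the same charge, so the same 0.1353 mol of electrons passes through cell 2.
Cr³⁺ + 3 e⁻ → Cr, so n(Cr) = 0.1353 / 3 = 0.04512 mol.
m(Cr) = 0.04512 × 52 = 2.35 g.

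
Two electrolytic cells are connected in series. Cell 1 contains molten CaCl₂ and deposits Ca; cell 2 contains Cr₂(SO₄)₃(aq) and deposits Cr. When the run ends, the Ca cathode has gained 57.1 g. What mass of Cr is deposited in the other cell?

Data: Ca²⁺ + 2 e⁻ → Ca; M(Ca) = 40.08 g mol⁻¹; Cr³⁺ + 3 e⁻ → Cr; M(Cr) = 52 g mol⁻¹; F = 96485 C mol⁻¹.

49.4 g

n(Ca) = 57.1 / 40.08 = 1.425 mol.
Since Ca²⁺ + 2 e⁻ → Ca, n(e⁻) passed = 2 × 1.425 = 2.849 mol.
Cells in series carry the same charge, so the same 2.849 mol of electrons passes through cell 2.
Cr³⁺ + 3 e⁻ → Cr, so n(Cr) = 2.849 / 3 = 0.9498 mol.
m(Cr) = 0.9498 × 52 = 49.4 g.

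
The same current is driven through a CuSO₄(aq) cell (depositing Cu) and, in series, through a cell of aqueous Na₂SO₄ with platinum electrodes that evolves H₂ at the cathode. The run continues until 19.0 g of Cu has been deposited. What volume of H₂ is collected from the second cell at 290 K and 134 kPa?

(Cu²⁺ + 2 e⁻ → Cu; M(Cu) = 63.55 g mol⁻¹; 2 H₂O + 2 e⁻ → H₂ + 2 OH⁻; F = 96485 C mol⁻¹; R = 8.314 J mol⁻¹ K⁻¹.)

n(Cu) = 19.0 / 63.55 = 0.2990 mol, so n(e⁻) = 2 × 0.2990 = 0.5980 mol.
The cells are in series, so the same 0.5980 mol of electrons passes through the second cell.
2 H₂O + 2 e⁻ → H₂ + 2 OH⁻ — 2 mol e⁻ per mol H₂, so n(H₂) = 0.5980/2 = 0.2990 mol.
V = nRT/P = (0.2990 × 8.314 × 290) / (134 × 10³) = 0.00538 m³ = 5.38 L.

5.38 L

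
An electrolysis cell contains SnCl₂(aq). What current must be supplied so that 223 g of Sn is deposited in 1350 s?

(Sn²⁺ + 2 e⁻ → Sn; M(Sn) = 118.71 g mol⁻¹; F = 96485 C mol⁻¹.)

269 A

n(Sn) = 223 / 118.71 = 1.879 mol.
n(e⁻) = 2 × 1.879 = 3.757 mol.
Q = n(e⁻)·F = 3.757 × 96485 = 362500 C.
I = Q/t = 362500 / 1350.0 s = 269 A.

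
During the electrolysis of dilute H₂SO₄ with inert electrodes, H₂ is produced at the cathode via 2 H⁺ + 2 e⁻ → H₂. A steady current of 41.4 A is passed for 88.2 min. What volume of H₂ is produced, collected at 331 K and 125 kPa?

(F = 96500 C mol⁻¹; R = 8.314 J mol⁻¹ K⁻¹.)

25.0 L

Q = I·t = 41.40 A × 5292.0 s = 219100 C.
n(e⁻) = Q/F = 219100 / 96500 = 2.270 mol.
2 electrons are transferred per H₂ molecule, so n(H₂) = 2.270 / 2 = 1.135 mol.
V = nRT/P = (1.135 × 8.314 × 331) / (125 × 10³ Pa) = 0.0250 m³ = 25.0 L.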